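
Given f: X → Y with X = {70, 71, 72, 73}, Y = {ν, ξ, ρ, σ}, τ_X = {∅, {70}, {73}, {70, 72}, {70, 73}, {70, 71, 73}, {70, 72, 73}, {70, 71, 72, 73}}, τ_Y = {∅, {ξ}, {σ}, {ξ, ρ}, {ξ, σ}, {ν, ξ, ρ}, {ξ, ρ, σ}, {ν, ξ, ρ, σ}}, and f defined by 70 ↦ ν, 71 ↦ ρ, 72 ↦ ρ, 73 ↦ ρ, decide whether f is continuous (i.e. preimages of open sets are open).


f is NOT continuous.

Compute f^{-1}(U) for each U ∈ τ_Y:
  U = ∅: f^{-1}(U) = ∅ ∈ τ_X ✓.
  U = {ξ}: f^{-1}(U) = ∅ ∈ τ_X ✓.
  U = {σ}: f^{-1}(U) = ∅ ∈ τ_X ✓.
  U = {ξ, ρ}: f^{-1}(U) = {71, 72, 73} ∉ τ_X ✗.
  U = {ξ, σ}: f^{-1}(U) = ∅ ∈ τ_X ✓.
  U = {ν, ξ, ρ}: f^{-1}(U) = {70, 71, 72, 73} ∈ τ_X ✓.
  U = {ξ, ρ, σ}: f^{-1}(U) = {71, 72, 73} ∉ τ_X ✗.
  U = {ν, ξ, ρ, σ}: f^{-1}(U) = {70, 71, 72, 73} ∈ τ_X ✓.
Found U = {ξ, ρ} with f^{-1}(U) = {71, 72, 73} not in τ_X. Therefore f is NOT continuous.


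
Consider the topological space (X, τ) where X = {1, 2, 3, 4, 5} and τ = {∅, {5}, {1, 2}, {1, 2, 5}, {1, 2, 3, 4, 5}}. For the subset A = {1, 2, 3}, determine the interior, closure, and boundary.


int(A) = {1, 2}, cl(A) = {1, 2, 3, 4}, ∂A = {3, 4}.

Closed sets in (X, τ) are complements of opens:
  closed(X, τ) = {∅, {3, 4}, {3, 4, 5}, {1, 2, 3, 4}, {1, 2, 3, 4, 5}}.
int(A) = ⋃ {U ∈ τ : U ⊆ A}. Opens contained in A: ∅, {1, 2}.
Taking the union of these: int(A) = {1, 2}.
cl(A) = ⋂ {C closed : A ⊆ C}. Closed sets containing A: {1, 2, 3, 4}, {1, 2, 3, 4, 5}.
Intersecting these: cl(A) = {1, 2, 3, 4}.
∂A = cl(A) ∖ int(A) = {1, 2, 3, 4} ∖ {1, 2} = {3, 4}.


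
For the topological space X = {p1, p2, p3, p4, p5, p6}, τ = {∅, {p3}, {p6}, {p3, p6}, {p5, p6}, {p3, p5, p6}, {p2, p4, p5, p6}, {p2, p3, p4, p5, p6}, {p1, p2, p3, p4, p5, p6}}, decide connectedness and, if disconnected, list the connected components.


(X, τ) is connected.

Find clopen sets (U ∈ τ with X ∖ U ∈ τ):
  U = ∅, X ∖ U = {p1, p2, p3, p4, p5, p6} — both open, so U is clopen.
  U = {p1, p2, p3, p4, p5, p6}, X ∖ U = ∅ — both open, so U is clopen.
Only trivial clopens (∅ and X) exist, so (X, τ) is connected.
Compute connected components by grouping points that agree on all clopens:
  component: {p1, p2, p3, p4, p5, p6}


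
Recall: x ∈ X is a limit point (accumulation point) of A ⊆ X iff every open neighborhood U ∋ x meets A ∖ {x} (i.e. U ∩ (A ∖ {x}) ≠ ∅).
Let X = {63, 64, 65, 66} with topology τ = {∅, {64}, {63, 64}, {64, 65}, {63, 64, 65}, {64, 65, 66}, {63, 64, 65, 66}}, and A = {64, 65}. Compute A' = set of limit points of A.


A' = {63, 65, 66}

For each x ∈ X, list the open sets U ∈ τ with x ∈ U, then check whether U ∩ (A ∖ {x}) ≠ ∅ for every such U.
  x = 63: opens ∋ x are {63, 64}, {63, 64, 65}, {63, 64, 65, 66}; each meets A ∖ {63}, so x IS a limit point.
  x = 64: open {64} ∋ x has {64} ∩ (A ∖ {64}) = ∅, so x is NOT a limit point.
  x = 65: opens ∋ x are {64, 65}, {63, 64, 65}, {64, 65, 66}, {63, 64, 65, 66}; each meets A ∖ {65}, so x IS a limit point.
  x = 66: opens ∋ x are {64, 65, 66}, {63, 64, 65, 66}; each meets A ∖ {66}, so x IS a limit point.
Collecting: A' = {63, 65, 66}.


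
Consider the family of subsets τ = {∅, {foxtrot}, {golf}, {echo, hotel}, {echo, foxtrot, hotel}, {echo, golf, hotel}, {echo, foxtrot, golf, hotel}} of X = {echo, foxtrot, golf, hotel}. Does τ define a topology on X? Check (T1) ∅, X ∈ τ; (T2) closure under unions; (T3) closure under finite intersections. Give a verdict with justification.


τ is NOT a topology on X.

Axiom (T1): ∅ ∈ τ? Yes; X ∈ τ? Yes.
Axiom (T2/T3): check pairwise unions and intersections of members of τ.
Counterexample for (T2): {foxtrot} ∪ {golf} = {foxtrot, golf} ∉ τ. Therefore τ is NOT a topology.


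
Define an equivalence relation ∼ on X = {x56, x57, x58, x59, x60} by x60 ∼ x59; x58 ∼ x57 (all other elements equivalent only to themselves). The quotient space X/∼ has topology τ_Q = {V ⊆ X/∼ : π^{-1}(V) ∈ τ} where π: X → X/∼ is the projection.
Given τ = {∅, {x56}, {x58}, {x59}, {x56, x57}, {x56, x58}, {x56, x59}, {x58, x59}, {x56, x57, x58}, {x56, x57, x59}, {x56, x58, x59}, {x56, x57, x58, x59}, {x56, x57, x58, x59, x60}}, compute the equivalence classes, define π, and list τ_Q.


X/∼ = {[x56], [x57=x58], [x59=x60]}; |τ_Q| = 4.

Equivalence classes: [x56], [x57=x58], [x59=x60].
Quotient map π: X → X/∼ sends x56 ↦ [x56], x57 ↦ [x57=x58], x58 ↦ [x57=x58], x59 ↦ [x59=x60], x60 ↦ [x59=x60].
For each subset V ⊆ X/∼, compute π^{-1}(V) ⊆ X and check whether π^{-1}(V) ∈ τ. V is open in τ_Q iff π^{-1}(V) ∈ τ.
  V = {}: π^{-1}(V) = ∅ ∈ τ ✓.
  V = {[x56]}: π^{-1}(V) = {x56} ∈ τ ✓.
  V = {[x57=x58]}: π^{-1}(V) = {x57, x58} ∉ τ ✗.
  V = {[x56], [x57=x58]}: π^{-1}(V) = {x56, x57, x58} ∈ τ ✓.
  V = {[x59=x60]}: π^{-1}(V) = {x59, x60} ∉ τ ✗.
  V = {[x56], [x59=x60]}: π^{-1}(V) = {x56, x59, x60} ∉ τ ✗.
  V = {[x57=x58], [x59=x60]}: π^{-1}(V) = {x57, x58, x59, x60} ∉ τ ✗.
  V = {[x56], [x57=x58], [x59=x60]}: π^{-1}(V) = {x56, x57, x58, x59, x60} ∈ τ ✓.
Open sets in the quotient: τ_Q = {{}, {[x56]}, {[x56], [x57=x58]}, {[x56], [x57=x58], [x59=x60]}} (4 elements).


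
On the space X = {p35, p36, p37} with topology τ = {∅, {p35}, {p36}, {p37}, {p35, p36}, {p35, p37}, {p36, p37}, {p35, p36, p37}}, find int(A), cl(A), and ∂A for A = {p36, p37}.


int(A) = {p36, p37}, cl(A) = {p36, p37}, ∂A = ∅.

Closed sets in (X, τ) are complements of opens:
  closed(X, τ) = {∅, {p35}, {p36}, {p37}, {p35, p36}, {p35, p37}, {p36, p37}, {p35, p36, p37}}.
int(A) = ⋃ {U ∈ τ : U ⊆ A}. Opens contained in A: ∅, {p36}, {p37}, {p36, p37}.
Taking the union of these: int(A) = {p36, p37}.
cl(A) = ⋂ {C closed : A ⊆ C}. Closed sets containing A: {p36, p37}, {p35, p36, p37}.
Intersecting these: cl(A) = {p36, p37}.
∂A = cl(A) ∖ int(A) = {p36, p37} ∖ {p36, p37} = ∅.


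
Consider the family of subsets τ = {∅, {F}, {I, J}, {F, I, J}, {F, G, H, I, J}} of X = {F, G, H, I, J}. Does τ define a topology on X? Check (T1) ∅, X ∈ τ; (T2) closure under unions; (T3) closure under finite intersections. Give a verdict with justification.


τ IS a topology on X.

Axiom (T1): ∅ ∈ τ? Yes; X ∈ τ? Yes.
Axiom (T2/T3): check pairwise unions and intersections of members of τ.
All pairwise intersections and unions checked — each lies in τ. Therefore τ satisfies (T1), (T2), (T3): it IS a topology on X.


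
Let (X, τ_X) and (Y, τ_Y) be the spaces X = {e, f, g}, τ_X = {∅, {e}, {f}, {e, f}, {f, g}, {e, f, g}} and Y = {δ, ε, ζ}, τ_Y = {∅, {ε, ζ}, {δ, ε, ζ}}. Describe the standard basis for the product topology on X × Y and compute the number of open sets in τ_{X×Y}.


Basis B = {∅ × ∅, {e} × {ε, ζ}, {f} × {ε, ζ}, {e} × {δ, ε, ζ}, {f} × {δ, ε, ζ}, {e, f} × {ε, ζ}, {f, g} × {ε, ζ}, {e, f} × {δ, ε, ζ}, {e, f, g} × {ε, ζ}, {f, g} × {δ, ε, ζ}, {e, f, g} × {δ, ε, ζ}}; |τ_{X×Y}| = 18.

Enumerate products U × V with U ∈ τ_X, V ∈ τ_Y (deduplicated):
  ∅ × ∅ = {} (∅)
  {e} × {ε, ζ} = {(e,ε), (e,ζ)}
  {f} × {ε, ζ} = {(f,ε), (f,ζ)}
  {e} × {δ, ε, ζ} = {(e,δ), (e,ε), (e,ζ)}
  {f} × {δ, ε, ζ} = {(f,δ), (f,ε), (f,ζ)}
  {e, f} × {ε, ζ} = {(e,ε), (e,ζ), (f,ε), (f,ζ)}
  {f, g} × {ε, ζ} = {(f,ε), (f,ζ), (g,ε), (g,ζ)}
  {e, f} × {δ, ε, ζ} = {(e,δ), (e,ε), (e,ζ), (f,δ), (f,ε), (f,ζ)}
  {e, f, g} × {ε, ζ} = {(e,ε), (e,ζ), (f,ε), (f,ζ), (g,ε), (g,ζ)}
  {f, g} × {δ, ε, ζ} = {(f,δ), (f,ε), (f,ζ), (g,δ), (g,ε), (g,ζ)}
  {e, f, g} × {δ, ε, ζ} = {(e,δ), (e,ε), (e,ζ), (f,δ), (f,ε), (f,ζ), (g,δ), (g,ε), (g,ζ)}
These 11 distinct sets form the basis B.
Close under arbitrary unions to get τ_{X×Y}; counting gives |τ_{X×Y}| = 18.


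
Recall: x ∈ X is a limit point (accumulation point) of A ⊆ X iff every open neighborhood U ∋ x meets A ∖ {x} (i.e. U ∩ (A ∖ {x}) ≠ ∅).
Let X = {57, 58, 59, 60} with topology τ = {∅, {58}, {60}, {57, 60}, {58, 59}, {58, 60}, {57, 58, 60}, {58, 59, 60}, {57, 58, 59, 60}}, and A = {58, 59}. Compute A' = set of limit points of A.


A' = {59}

For each x ∈ X, list the open sets U ∈ τ with x ∈ U, then check whether U ∩ (A ∖ {x}) ≠ ∅ for every such U.
  x = 57: open {57, 60} ∋ x has {57, 60} ∩ (A ∖ {57}) = ∅, so x is NOT a limit point.
  x = 58: open {58} ∋ x has {58} ∩ (A ∖ {58}) = ∅, so x is NOT a limit point.
  x = 59: opens ∋ x are {58, 59}, {58, 59, 60}, {57, 58, 59, 60}; each meets A ∖ {59}, so x IS a limit point.
  x = 60: open {60} ∋ x has {60} ∩ (A ∖ {60}) = ∅, so x is NOT a limit point.
Collecting: A' = {59}.


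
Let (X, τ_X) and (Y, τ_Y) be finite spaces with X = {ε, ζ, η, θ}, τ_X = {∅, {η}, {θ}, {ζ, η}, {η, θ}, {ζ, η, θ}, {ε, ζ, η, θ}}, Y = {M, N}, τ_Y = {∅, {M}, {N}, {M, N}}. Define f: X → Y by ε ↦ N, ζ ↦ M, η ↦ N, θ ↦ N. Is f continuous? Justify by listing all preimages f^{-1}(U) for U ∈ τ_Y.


f is NOT continuous.

Compute f^{-1}(U) for each U ∈ τ_Y:
  U = ∅: f^{-1}(U) = ∅ ∈ τ_X ✓.
  U = {M}: f^{-1}(U) = {ζ} ∉ τ_X ✗.
  U = {N}: f^{-1}(U) = {ε, η, θ} ∉ τ_X ✗.
  U = {M, N}: f^{-1}(U) = {ε, ζ, η, θ} ∈ τ_X ✓.
Found U = {M} with f^{-1}(U) = {ζ} not in τ_X. Therefore f is NOT continuous.


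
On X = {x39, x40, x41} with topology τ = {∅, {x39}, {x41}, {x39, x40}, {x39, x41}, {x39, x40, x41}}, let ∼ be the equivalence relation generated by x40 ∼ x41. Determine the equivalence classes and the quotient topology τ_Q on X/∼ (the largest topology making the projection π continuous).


X/∼ = {[x39], [x40=x41]}; |τ_Q| = 3.

Equivalence classes: [x39], [x40=x41].
Quotient map π: X → X/∼ sends x39 ↦ [x39], x40 ↦ [x40=x41], x41 ↦ [x40=x41].
For each subset V ⊆ X/∼, compute π^{-1}(V) ⊆ X and check whether π^{-1}(V) ∈ τ. V is open in τ_Q iff π^{-1}(V) ∈ τ.
  V = {}: π^{-1}(V) = ∅ ∈ τ ✓.
  V = {[x39]}: π^{-1}(V) = {x39} ∈ τ ✓.
  V = {[x40=x41]}: π^{-1}(V) = {x40, x41} ∉ τ ✗.
  V = {[x39], [x40=x41]}: π^{-1}(V) = {x39, x40, x41} ∈ τ ✓.
Open sets in the quotient: τ_Q = {{}, {[x39]}, {[x39], [x40=x41]}} (3 elements).


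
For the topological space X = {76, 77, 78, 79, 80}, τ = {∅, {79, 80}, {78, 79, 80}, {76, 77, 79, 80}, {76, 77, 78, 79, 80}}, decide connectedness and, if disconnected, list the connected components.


(X, τ) is connected.

Find clopen sets (U ∈ τ with X ∖ U ∈ τ):
  U = ∅, X ∖ U = {76, 77, 78, 79, 80} — both open, so U is clopen.
  U = {76, 77, 78, 79, 80}, X ∖ U = ∅ — both open, so U is clopen.
Only trivial clopens (∅ and X) exist, so (X, τ) is connected.
Compute connected components by grouping points that agree on all clopens:
  component: {76, 77, 78, 79, 80}


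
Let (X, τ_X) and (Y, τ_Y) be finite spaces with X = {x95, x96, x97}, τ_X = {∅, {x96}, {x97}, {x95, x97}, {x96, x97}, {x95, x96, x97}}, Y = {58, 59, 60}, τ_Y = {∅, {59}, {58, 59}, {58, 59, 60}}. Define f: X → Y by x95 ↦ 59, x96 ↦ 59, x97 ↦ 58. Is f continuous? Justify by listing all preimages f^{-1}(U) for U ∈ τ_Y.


f is NOT continuous.

Compute f^{-1}(U) for each U ∈ τ_Y:
  U = ∅: f^{-1}(U) = ∅ ∈ τ_X ✓.
  U = {59}: f^{-1}(U) = {x95, x96} ∉ τ_X ✗.
  U = {58, 59}: f^{-1}(U) = {x95, x96, x97} ∈ τ_X ✓.
  U = {58, 59, 60}: f^{-1}(U) = {x95, x96, x97} ∈ τ_X ✓.
Found U = {59} with f^{-1}(U) = {x95, x96} not in τ_X. Therefore f is NOT continuous.


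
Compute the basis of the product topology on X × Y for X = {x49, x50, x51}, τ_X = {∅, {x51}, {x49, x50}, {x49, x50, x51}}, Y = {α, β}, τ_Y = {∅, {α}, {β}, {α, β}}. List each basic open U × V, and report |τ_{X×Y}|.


Basis B = {∅ × ∅, {x51} × {α}, {x51} × {β}, {x49, x50} × {α}, {x49, x50} × {β}, {x51} × {α, β}, {x49, x50, x51} × {α}, {x49, x50, x51} × {β}, {x49, x50} × {α, β}, {x49, x50, x51} × {α, β}}; |τ_{X×Y}| = 16.

Enumerate products U × V with U ∈ τ_X, V ∈ τ_Y (deduplicated):
  ∅ × ∅ = {} (∅)
  {x51} × {α} = {(x51,α)}
  {x51} × {β} = {(x51,β)}
  {x49, x50} × {α} = {(x49,α), (x50,α)}
  {x49, x50} × {β} = {(x49,β), (x50,β)}
  {x51} × {α, β} = {(x51,α), (x51,β)}
  {x49, x50, x51} × {α} = {(x49,α), (x50,α), (x51,α)}
  {x49, x50, x51} × {β} = {(x49,β), (x50,β), (x51,β)}
  {x49, x50} × {α, β} = {(x49,α), (x49,β), (x50,α), (x50,β)}
  {x49, x50, x51} × {α, β} = {(x49,α), (x49,β), (x50,α), (x50,β), (x51,α), (x51,β)}
These 10 distinct sets form the basis B.
Close under arbitrary unions to get τ_{X×Y}; counting gives |τ_{X×Y}| = 16.


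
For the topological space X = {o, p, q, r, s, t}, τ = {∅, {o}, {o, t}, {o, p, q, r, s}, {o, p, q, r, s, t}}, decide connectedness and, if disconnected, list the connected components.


(X, τ) is connected.

Find clopen sets (U ∈ τ with X ∖ U ∈ τ):
  U = ∅, X ∖ U = {o, p, q, r, s, t} — both open, so U is clopen.
  U = {o, p, q, r, s, t}, X ∖ U = ∅ — both open, so U is clopen.
Only trivial clopens (∅ and X) exist, so (X, τ) is connected.
Compute connected components by grouping points that agree on all clopens:
  component: {o, p, q, r, s, t}


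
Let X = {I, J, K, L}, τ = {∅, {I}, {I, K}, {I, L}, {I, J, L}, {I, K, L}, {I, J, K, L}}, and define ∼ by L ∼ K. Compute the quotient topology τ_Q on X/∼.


X/∼ = {[I], [J], [K=L]}; |τ_Q| = 4.

Equivalence classes: [I], [J], [K=L].
Quotient map π: X → X/∼ sends I ↦ [I], J ↦ [J], K ↦ [K=L], L ↦ [K=L].
For each subset V ⊆ X/∼, compute π^{-1}(V) ⊆ X and check whether π^{-1}(V) ∈ τ. V is open in τ_Q iff π^{-1}(V) ∈ τ.
  V = {}: π^{-1}(V) = ∅ ∈ τ ✓.
  V = {[I]}: π^{-1}(V) = {I} ∈ τ ✓.
  V = {[J]}: π^{-1}(V) = {J} ∉ τ ✗.
  V = {[I], [J]}: π^{-1}(V) = {I, J} ∉ τ ✗.
  V = {[K=L]}: π^{-1}(V) = {K, L} ∉ τ ✗.
  V = {[I], [K=L]}: π^{-1}(V) = {I, K, L} ∈ τ ✓.
  V = {[J], [K=L]}: π^{-1}(V) = {J, K, L} ∉ τ ✗.
  V = {[I], [J], [K=L]}: π^{-1}(V) = {I, J, K, L} ∈ τ ✓.
Open sets in the quotient: τ_Q = {{}, {[I]}, {[I], [K=L]}, {[I], [J], [K=L]}} (4 elements).


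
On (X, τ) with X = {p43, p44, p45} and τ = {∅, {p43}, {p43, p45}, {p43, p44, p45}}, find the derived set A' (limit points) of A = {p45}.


A' = {p44}

For each x ∈ X, list the open sets U ∈ τ with x ∈ U, then check whether U ∩ (A ∖ {x}) ≠ ∅ for every such U.
  x = p43: open {p43} ∋ x has {p43} ∩ (A ∖ {p43}) = ∅, so x is NOT a limit point.
  x = p44: opens ∋ x are {p43, p44, p45}; each meets A ∖ {p44}, so x IS a limit point.
  x = p45: open {p43, p45} ∋ x has {p43, p45} ∩ (A ∖ {p45}) = ∅, so x is NOT a limit point.
Collecting: A' = {p44}.


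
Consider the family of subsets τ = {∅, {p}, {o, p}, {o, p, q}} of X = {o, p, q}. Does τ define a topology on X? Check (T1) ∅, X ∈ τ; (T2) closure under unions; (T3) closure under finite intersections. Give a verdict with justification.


τ IS a topology on X.

Axiom (T1): ∅ ∈ τ? Yes; X ∈ τ? Yes.
Axiom (T2/T3): check pairwise unions and intersections of members of τ.
All pairwise intersections and unions checked — each lies in τ. Therefore τ satisfies (T1), (T2), (T3): it IS a topology on X.


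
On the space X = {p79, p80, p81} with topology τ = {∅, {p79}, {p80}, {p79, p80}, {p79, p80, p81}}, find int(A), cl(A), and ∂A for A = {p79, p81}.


int(A) = {p79}, cl(A) = {p79, p81}, ∂A = {p81}.

Closed sets in (X, τ) are complements of opens:
  closed(X, τ) = {∅, {p81}, {p79, p81}, {p80, p81}, {p79, p80, p81}}.
int(A) = ⋃ {U ∈ τ : U ⊆ A}. Opens contained in A: ∅, {p79}.
Taking the union of these: int(A) = {p79}.
cl(A) = ⋂ {C closed : A ⊆ C}. Closed sets containing A: {p79, p81}, {p79, p80, p81}.
Intersecting these: cl(A) = {p79, p81}.
∂A = cl(A) ∖ int(A) = {p79, p81} ∖ {p79} = {p81}.


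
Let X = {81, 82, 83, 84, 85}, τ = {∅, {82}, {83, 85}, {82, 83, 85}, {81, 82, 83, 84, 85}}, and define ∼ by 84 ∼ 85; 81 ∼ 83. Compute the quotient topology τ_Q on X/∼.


X/∼ = {[81=83], [82], [84=85]}; |τ_Q| = 3.

Equivalence classes: [81=83], [82], [84=85].
Quotient map π: X → X/∼ sends 81 ↦ [81=83], 82 ↦ [82], 83 ↦ [81=83], 84 ↦ [84=85], 85 ↦ [84=85].
For each subset V ⊆ X/∼, compute π^{-1}(V) ⊆ X and check whether π^{-1}(V) ∈ τ. V is open in τ_Q iff π^{-1}(V) ∈ τ.
  V = {}: π^{-1}(V) = ∅ ∈ τ ✓.
  V = {[81=83]}: π^{-1}(V) = {81, 83} ∉ τ ✗.
  V = {[82]}: π^{-1}(V) = {82} ∈ τ ✓.
  V = {[81=83], [82]}: π^{-1}(V) = {81, 82, 83} ∉ τ ✗.
  V = {[84=85]}: π^{-1}(V) = {84, 85} ∉ τ ✗.
  V = {[81=83], [84=85]}: π^{-1}(V) = {81, 83, 84, 85} ∉ τ ✗.
  V = {[82], [84=85]}: π^{-1}(V) = {82, 84, 85} ∉ τ ✗.
  V = {[81=83], [82], [84=85]}: π^{-1}(V) = {81, 82, 83, 84, 85} ∈ τ ✓.
Open sets in the quotient: τ_Q = {{}, {[82]}, {[81=83], [82], [84=85]}} (3 elements).


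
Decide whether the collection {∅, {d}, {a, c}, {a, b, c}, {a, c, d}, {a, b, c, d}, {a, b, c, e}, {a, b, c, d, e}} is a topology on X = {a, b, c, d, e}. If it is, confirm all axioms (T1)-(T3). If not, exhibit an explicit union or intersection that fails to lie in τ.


τ IS a topology on X.

Axiom (T1): ∅ ∈ τ? Yes; X ∈ τ? Yes.
Axiom (T2/T3): check pairwise unions and intersections of members of τ.
All pairwise intersections and unions checked — each lies in τ. Therefore τ satisfies (T1), (T2), (T3): it IS a topology on X.


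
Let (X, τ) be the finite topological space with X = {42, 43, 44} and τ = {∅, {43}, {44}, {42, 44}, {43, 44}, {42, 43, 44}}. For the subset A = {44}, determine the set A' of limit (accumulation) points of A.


A' = {42}

For each x ∈ X, list the open sets U ∈ τ with x ∈ U, then check whether U ∩ (A ∖ {x}) ≠ ∅ for every such U.
  x = 42: opens ∋ x are {42, 44}, {42, 43, 44}; each meets A ∖ {42}, so x IS a limit point.
  x = 43: open {43} ∋ x has {43} ∩ (A ∖ {43}) = ∅, so x is NOT a limit point.
  x = 44: open {44} ∋ x has {44} ∩ (A ∖ {44}) = ∅, so x is NOT a limit point.
Collecting: A' = {42}.


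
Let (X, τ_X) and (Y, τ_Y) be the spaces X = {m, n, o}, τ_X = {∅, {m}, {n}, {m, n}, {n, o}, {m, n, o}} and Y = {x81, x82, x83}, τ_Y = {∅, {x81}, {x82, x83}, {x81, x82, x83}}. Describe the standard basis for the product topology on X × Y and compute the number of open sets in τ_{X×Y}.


Basis B = {∅ × ∅, {m} × {x81}, {n} × {x81}, {m, n} × {x81}, {m} × {x82, x83}, {n, o} × {x81}, {n} × {x82, x83}, {m} × {x81, x82, x83}, {m, n, o} × {x81}, {n} × {x81, x82, x83}, {m, n} × {x82, x83}, {n, o} × {x82, x83}, {m, n} × {x81, x82, x83}, {m, n, o} × {x82, x83}, {n, o} × {x81, x82, x83}, {m, n, o} × {x81, x82, x83}}; |τ_{X×Y}| = 36.

Enumerate products U × V with U ∈ τ_X, V ∈ τ_Y (deduplicated):
  ∅ × ∅ = {} (∅)
  {m} × {x81} = {(m,x81)}
  {n} × {x81} = {(n,x81)}
  {m, n} × {x81} = {(m,x81), (n,x81)}
  {m} × {x82, x83} = {(m,x82), (m,x83)}
  {n, o} × {x81} = {(n,x81), (o,x81)}
  {n} × {x82, x83} = {(n,x82), (n,x83)}
  {m} × {x81, x82, x83} = {(m,x81), (m,x82), (m,x83)}
  {m, n, o} × {x81} = {(m,x81), (n,x81), (o,x81)}
  {n} × {x81, x82, x83} = {(n,x81), (n,x82), (n,x83)}
  {m, n} × {x82, x83} = {(m,x82), (m,x83), (n,x82), (n,x83)}
  {n, o} × {x82, x83} = {(n,x82), (n,x83), (o,x82), (o,x83)}
  {m, n} × {x81, x82, x83} = {(m,x81), (m,x82), (m,x83), (n,x81), (n,x82), (n,x83)}
  {m, n, o} × {x82, x83} = {(m,x82), (m,x83), (n,x82), (n,x83), (o,x82), (o,x83)}
  {n, o} × {x81, x82, x83} = {(n,x81), (n,x82), (n,x83), (o,x81), (o,x82), (o,x83)}
  {m, n, o} × {x81, x82, x83} = {(m,x81), (m,x82), (m,x83), (n,x81), (n,x82), (n,x83), (o,x81), (o,x82), (o,x83)}
These 16 distinct sets form the basis B.
Close under arbitrary unions to get τ_{X×Y}; counting gives |τ_{X×Y}| = 36.


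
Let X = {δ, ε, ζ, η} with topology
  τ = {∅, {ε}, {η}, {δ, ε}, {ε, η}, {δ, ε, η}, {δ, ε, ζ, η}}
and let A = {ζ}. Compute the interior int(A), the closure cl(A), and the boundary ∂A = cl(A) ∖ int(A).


int(A) = ∅, cl(A) = {ζ}, ∂A = {ζ}.

Closed sets in (X, τ) are complements of opens:
  closed(X, τ) = {∅, {ζ}, {δ, ζ}, {ζ, η}, {δ, ε, ζ}, {δ, ζ, η}, {δ, ε, ζ, η}}.
int(A) = ⋃ {U ∈ τ : U ⊆ A}. Opens contained in A: ∅.
Taking the union of these: int(A) = ∅.
cl(A) = ⋂ {C closed : A ⊆ C}. Closed sets containing A: {ζ}, {δ, ζ}, {ζ, η}, {δ, ε, ζ}, {δ, ζ, η}, {δ, ε, ζ, η}.
Intersecting these: cl(A) = {ζ}.
∂A = cl(A) ∖ int(A) = {ζ} ∖ ∅ = {ζ}.


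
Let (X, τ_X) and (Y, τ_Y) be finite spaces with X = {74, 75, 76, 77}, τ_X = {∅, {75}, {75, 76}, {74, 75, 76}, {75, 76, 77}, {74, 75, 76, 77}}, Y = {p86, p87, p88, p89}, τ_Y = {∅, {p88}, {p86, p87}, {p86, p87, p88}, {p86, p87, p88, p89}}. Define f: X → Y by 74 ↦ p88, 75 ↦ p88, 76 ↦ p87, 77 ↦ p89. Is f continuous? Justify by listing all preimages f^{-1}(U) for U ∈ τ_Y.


f is NOT continuous.

Compute f^{-1}(U) for each U ∈ τ_Y:
  U = ∅: f^{-1}(U) = ∅ ∈ τ_X ✓.
  U = {p88}: f^{-1}(U) = {74, 75} ∉ τ_X ✗.
  U = {p86, p87}: f^{-1}(U) = {76} ∉ τ_X ✗.
  U = {p86, p87, p88}: f^{-1}(U) = {74, 75, 76} ∈ τ_X ✓.
  U = {p86, p87, p88, p89}: f^{-1}(U) = {74, 75, 76, 77} ∈ τ_X ✓.
Found U = {p88} with f^{-1}(U) = {74, 75} not in τ_X. Therefore f is NOT continuous.


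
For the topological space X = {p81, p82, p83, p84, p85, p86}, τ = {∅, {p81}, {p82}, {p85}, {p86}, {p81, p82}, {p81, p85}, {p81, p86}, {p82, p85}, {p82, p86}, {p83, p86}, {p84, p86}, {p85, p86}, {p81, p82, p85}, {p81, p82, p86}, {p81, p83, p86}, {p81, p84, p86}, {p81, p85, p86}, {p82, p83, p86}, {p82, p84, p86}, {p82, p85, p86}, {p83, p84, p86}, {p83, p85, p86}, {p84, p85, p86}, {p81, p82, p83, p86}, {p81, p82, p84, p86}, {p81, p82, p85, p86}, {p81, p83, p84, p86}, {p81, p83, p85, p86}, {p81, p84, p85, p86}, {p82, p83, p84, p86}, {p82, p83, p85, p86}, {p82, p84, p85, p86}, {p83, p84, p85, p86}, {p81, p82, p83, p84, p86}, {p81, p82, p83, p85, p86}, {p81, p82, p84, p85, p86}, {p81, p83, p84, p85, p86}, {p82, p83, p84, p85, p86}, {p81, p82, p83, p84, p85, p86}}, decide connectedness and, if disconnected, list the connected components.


(X, τ) is disconnected; components = [{p81}, {p82}, {p85}, {p83, p84, p86}].

Find clopen sets (U ∈ τ with X ∖ U ∈ τ):
  U = ∅, X ∖ U = {p81, p82, p83, p84, p85, p86} — both open, so U is clopen.
  U = {p81}, X ∖ U = {p82, p83, p84, p85, p86} — both open, so U is clopen.
  U = {p82}, X ∖ U = {p81, p83, p84, p85, p86} — both open, so U is clopen.
  U = {p85}, X ∖ U = {p81, p82, p83, p84, p86} — both open, so U is clopen.
  U = {p81, p82}, X ∖ U = {p83, p84, p85, p86} — both open, so U is clopen.
  U = {p81, p85}, X ∖ U = {p82, p83, p84, p86} — both open, so U is clopen.
  U = {p82, p85}, X ∖ U = {p81, p83, p84, p86} — both open, so U is clopen.
  U = {p81, p82, p85}, X ∖ U = {p83, p84, p86} — both open, so U is clopen.
  U = {p83, p84, p86}, X ∖ U = {p81, p82, p85} — both open, so U is clopen.
  U = {p81, p83, p84, p86}, X ∖ U = {p82, p85} — both open, so U is clopen.
  U = {p82, p83, p84, p86}, X ∖ U = {p81, p85} — both open, so U is clopen.
  U = {p83, p84, p85, p86}, X ∖ U = {p81, p82} — both open, so U is clopen.
  U = {p81, p82, p83, p84, p86}, X ∖ U = {p85} — both open, so U is clopen.
  U = {p81, p83, p84, p85, p86}, X ∖ U = {p82} — both open, so U is clopen.
  U = {p82, p83, p84, p85, p86}, X ∖ U = {p81} — both open, so U is clopen.
  U = {p81, p82, p83, p84, p85, p86}, X ∖ U = ∅ — both open, so U is clopen.
Nontrivial clopen(s) exist: e.g. {p82}. So (X, τ) is disconnected.
Compute connected components by grouping points that agree on all clopens:
  component: {p81}
  component: {p82}
  component: {p85}
  component: {p83, p84, p86}


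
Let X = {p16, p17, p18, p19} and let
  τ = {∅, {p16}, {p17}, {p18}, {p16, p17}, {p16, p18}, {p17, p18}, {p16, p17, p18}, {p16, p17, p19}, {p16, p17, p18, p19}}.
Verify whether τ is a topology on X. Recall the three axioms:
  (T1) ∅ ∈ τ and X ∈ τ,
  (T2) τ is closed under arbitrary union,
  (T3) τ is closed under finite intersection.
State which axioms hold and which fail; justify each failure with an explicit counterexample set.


τ IS a topology on X.

Axiom (T1): ∅ ∈ τ? Yes; X ∈ τ? Yes.
Axiom (T2/T3): check pairwise unions and intersections of members of τ.
All pairwise intersections and unions checked — each lies in τ. Therefore τ satisfies (T1), (T2), (T3): it IS a topology on X.


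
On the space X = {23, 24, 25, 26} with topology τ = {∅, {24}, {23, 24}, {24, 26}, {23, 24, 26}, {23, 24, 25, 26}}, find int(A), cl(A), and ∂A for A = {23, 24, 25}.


int(A) = {23, 24}, cl(A) = {23, 24, 25, 26}, ∂A = {25, 26}.

Closed sets in (X, τ) are complements of opens:
  closed(X, τ) = {∅, {25}, {23, 25}, {25, 26}, {23, 25, 26}, {23, 24, 25, 26}}.
int(A) = ⋃ {U ∈ τ : U ⊆ A}. Opens contained in A: ∅, {24}, {23, 24}.
Taking the union of these: int(A) = {23, 24}.
cl(A) = ⋂ {C closed : A ⊆ C}. Closed sets containing A: {23, 24, 25, 26}.
Intersecting these: cl(A) = {23, 24, 25, 26}.
∂A = cl(A) ∖ int(A) = {23, 24, 25, 26} ∖ {23, 24} = {25, 26}.


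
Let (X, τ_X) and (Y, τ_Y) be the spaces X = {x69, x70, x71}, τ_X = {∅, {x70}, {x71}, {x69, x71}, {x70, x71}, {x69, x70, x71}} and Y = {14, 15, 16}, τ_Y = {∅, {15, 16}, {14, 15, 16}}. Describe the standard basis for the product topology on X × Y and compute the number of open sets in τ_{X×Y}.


Basis B = {∅ × ∅, {x70} × {15, 16}, {x71} × {15, 16}, {x70} × {14, 15, 16}, {x71} × {14, 15, 16}, {x69, x71} × {15, 16}, {x70, x71} × {15, 16}, {x69, x71} × {14, 15, 16}, {x69, x70, x71} × {15, 16}, {x70, x71} × {14, 15, 16}, {x69, x70, x71} × {14, 15, 16}}; |τ_{X×Y}| = 18.

Enumerate products U × V with U ∈ τ_X, V ∈ τ_Y (deduplicated):
  ∅ × ∅ = {} (∅)
  {x70} × {15, 16} = {(x70,15), (x70,16)}
  {x71} × {15, 16} = {(x71,15), (x71,16)}
  {x70} × {14, 15, 16} = {(x70,14), (x70,15), (x70,16)}
  {x71} × {14, 15, 16} = {(x71,14), (x71,15), (x71,16)}
  {x69, x71} × {15, 16} = {(x69,15), (x69,16), (x71,15), (x71,16)}
  {x70, x71} × {15, 16} = {(x70,15), (x70,16), (x71,15), (x71,16)}
  {x69, x71} × {14, 15, 16} = {(x69,14), (x69,15), (x69,16), (x71,14), (x71,15), (x71,16)}
  {x69, x70, x71} × {15, 16} = {(x69,15), (x69,16), (x70,15), (x70,16), (x71,15), (x71,16)}
  {x70, x71} × {14, 15, 16} = {(x70,14), (x70,15), (x70,16), (x71,14), (x71,15), (x71,16)}
  {x69, x70, x71} × {14, 15, 16} = {(x69,14), (x69,15), (x69,16), (x70,14), (x70,15), (x70,16), (x71,14), (x71,15), (x71,16)}
These 11 distinct sets form the basis B.
Close under arbitrary unions to get τ_{X×Y}; counting gives |τ_{X×Y}| = 18.


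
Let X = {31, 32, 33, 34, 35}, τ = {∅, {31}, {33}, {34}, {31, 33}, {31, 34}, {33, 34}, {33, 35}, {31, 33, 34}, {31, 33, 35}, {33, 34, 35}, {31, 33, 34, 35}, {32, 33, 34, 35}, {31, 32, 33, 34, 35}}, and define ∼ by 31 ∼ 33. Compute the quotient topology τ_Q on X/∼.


X/∼ = {[31=33], [32], [34], [35]}; |τ_Q| = 7.

Equivalence classes: [31=33], [32], [34], [35].
Quotient map π: X → X/∼ sends 31 ↦ [31=33], 32 ↦ [32], 33 ↦ [31=33], 34 ↦ [34], 35 ↦ [35].
For each subset V ⊆ X/∼, compute π^{-1}(V) ⊆ X and check whether π^{-1}(V) ∈ τ. V is open in τ_Q iff π^{-1}(V) ∈ τ.
  V = {}: π^{-1}(V) = ∅ ∈ τ ✓.
  V = {[31=33]}: π^{-1}(V) = {31, 33} ∈ τ ✓.
  V = {[32]}: π^{-1}(V) = {32} ∉ τ ✗.
  V = {[31=33], [32]}: π^{-1}(V) = {31, 32, 33} ∉ τ ✗.
  V = {[34]}: π^{-1}(V) = {34} ∈ τ ✓.
  V = {[31=33], [34]}: π^{-1}(V) = {31, 33, 34} ∈ τ ✓.
  V = {[32], [34]}: π^{-1}(V) = {32, 34} ∉ τ ✗.
  V = {[31=33], [32], [34]}: π^{-1}(V) = {31, 32, 33, 34} ∉ τ ✗.
  V = {[35]}: π^{-1}(V) = {35} ∉ τ ✗.
  V = {[31=33], [35]}: π^{-1}(V) = {31, 33, 35} ∈ τ ✓.
  V = {[32], [35]}: π^{-1}(V) = {32, 35} ∉ τ ✗.
  V = {[31=33], [32], [35]}: π^{-1}(V) = {31, 32, 33, 35} ∉ τ ✗.
  V = {[34], [35]}: π^{-1}(V) = {34, 35} ∉ τ ✗.
  V = {[31=33], [34], [35]}: π^{-1}(V) = {31, 33, 34, 35} ∈ τ ✓.
  V = {[32], [34], [35]}: π^{-1}(V) = {32, 34, 35} ∉ τ ✗.
  V = {[31=33], [32], [34], [35]}: π^{-1}(V) = {31, 32, 33, 34, 35} ∈ τ ✓.
Open sets in the quotient: τ_Q = {{}, {[31=33]}, {[34]}, {[31=33], [34]}, {[31=33], [35]}, {[31=33], [34], [35]}, {[31=33], [32], [34], [35]}} (7 elements).


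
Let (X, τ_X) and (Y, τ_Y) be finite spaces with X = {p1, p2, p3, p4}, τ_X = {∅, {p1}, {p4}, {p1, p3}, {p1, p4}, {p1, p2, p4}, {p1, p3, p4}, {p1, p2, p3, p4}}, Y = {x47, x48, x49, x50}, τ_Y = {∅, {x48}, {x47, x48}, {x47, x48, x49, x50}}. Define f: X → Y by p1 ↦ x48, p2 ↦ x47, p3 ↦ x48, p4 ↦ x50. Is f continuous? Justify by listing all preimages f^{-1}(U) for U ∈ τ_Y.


f is NOT continuous.

Compute f^{-1}(U) for each U ∈ τ_Y:
  U = ∅: f^{-1}(U) = ∅ ∈ τ_X ✓.
  U = {x48}: f^{-1}(U) = {p1, p3} ∈ τ_X ✓.
  U = {x47, x48}: f^{-1}(U) = {p1, p2, p3} ∉ τ_X ✗.
  U = {x47, x48, x49, x50}: f^{-1}(U) = {p1, p2, p3, p4} ∈ τ_X ✓.
Found U = {x47, x48} with f^{-1}(U) = {p1, p2, p3} not in τ_X. Therefore f is NOT continuous.


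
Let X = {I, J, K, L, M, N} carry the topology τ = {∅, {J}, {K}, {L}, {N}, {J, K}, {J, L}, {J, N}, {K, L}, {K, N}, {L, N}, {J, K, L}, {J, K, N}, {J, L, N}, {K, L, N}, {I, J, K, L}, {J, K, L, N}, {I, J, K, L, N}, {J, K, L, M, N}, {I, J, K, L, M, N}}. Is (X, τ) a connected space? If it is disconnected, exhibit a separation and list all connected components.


(X, τ) is connected.

Find clopen sets (U ∈ τ with X ∖ U ∈ τ):
  U = ∅, X ∖ U = {I, J, K, L, M, N} — both open, so U is clopen.
  U = {I, J, K, L, M, N}, X ∖ U = ∅ — both open, so U is clopen.
Only trivial clopens (∅ and X) exist, so (X, τ) is connected.
Compute connected components by grouping points that agree on all clopens:
  component: {I, J, K, L, M, N}


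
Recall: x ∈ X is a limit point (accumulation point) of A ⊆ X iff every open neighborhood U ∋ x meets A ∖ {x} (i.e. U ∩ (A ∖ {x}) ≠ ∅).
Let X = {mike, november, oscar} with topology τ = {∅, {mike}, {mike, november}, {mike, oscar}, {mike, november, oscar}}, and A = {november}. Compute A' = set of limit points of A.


A' = ∅

For each x ∈ X, list the open sets U ∈ τ with x ∈ U, then check whether U ∩ (A ∖ {x}) ≠ ∅ for every such U.
  x = mike: open {mike} ∋ x has {mike} ∩ (A ∖ {mike}) = ∅, so x is NOT a limit point.
  x = november: open {mike, november} ∋ x has {mike, november} ∩ (A ∖ {november}) = ∅, so x is NOT a limit point.
  x = oscar: open {mike, oscar} ∋ x has {mike, oscar} ∩ (A ∖ {oscar}) = ∅, so x is NOT a limit point.
Collecting: A' = ∅.


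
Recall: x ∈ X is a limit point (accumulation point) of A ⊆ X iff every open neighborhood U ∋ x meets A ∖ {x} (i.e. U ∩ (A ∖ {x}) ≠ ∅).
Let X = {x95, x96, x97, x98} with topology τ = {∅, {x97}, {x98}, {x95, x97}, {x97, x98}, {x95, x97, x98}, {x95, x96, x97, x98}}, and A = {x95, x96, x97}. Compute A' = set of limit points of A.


A' = {x95, x96}

For each x ∈ X, list the open sets U ∈ τ with x ∈ U, then check whether U ∩ (A ∖ {x}) ≠ ∅ for every such U.
  x = x95: opens ∋ x are {x95, x97}, {x95, x97, x98}, {x95, x96, x97, x98}; each meets A ∖ {x95}, so x IS a limit point.
  x = x96: opens ∋ x are {x95, x96, x97, x98}; each meets A ∖ {x96}, so x IS a limit point.
  x = x97: open {x97} ∋ x has {x97} ∩ (A ∖ {x97}) = ∅, so x is NOT a limit point.
  x = x98: open {x98} ∋ x has {x98} ∩ (A ∖ {x98}) = ∅, so x is NOT a limit point.
Collecting: A' = {x95, x96}.


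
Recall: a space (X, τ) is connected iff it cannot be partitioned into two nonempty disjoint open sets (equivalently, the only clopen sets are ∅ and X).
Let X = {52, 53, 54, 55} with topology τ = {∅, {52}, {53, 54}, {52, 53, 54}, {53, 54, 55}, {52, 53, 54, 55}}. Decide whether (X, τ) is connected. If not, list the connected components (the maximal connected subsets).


(X, τ) is disconnected; components = [{52}, {53, 54, 55}].

Find clopen sets (U ∈ τ with X ∖ U ∈ τ):
  U = ∅, X ∖ U = {52, 53, 54, 55} — both open, so U is clopen.
  U = {52}, X ∖ U = {53, 54, 55} — both open, so U is clopen.
  U = {53, 54, 55}, X ∖ U = {52} — both open, so U is clopen.
  U = {52, 53, 54, 55}, X ∖ U = ∅ — both open, so U is clopen.
Nontrivial clopen(s) exist: e.g. {52}. So (X, τ) is disconnected.
Compute connected components by grouping points that agree on all clopens:
  component: {52}
  component: {53, 54, 55}


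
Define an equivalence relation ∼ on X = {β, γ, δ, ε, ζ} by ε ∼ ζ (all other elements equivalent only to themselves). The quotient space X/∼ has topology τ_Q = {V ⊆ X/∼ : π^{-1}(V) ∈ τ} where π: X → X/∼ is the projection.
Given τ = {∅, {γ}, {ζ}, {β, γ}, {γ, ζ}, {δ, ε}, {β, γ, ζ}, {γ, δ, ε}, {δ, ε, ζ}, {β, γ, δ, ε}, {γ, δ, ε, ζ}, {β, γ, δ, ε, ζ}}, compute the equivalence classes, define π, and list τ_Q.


X/∼ = {[β], [γ], [δ], [ε=ζ]}; |τ_Q| = 6.

Equivalence classes: [β], [γ], [δ], [ε=ζ].
Quotient map π: X → X/∼ sends β ↦ [β], γ ↦ [γ], δ ↦ [δ], ε ↦ [ε=ζ], ζ ↦ [ε=ζ].
For each subset V ⊆ X/∼, compute π^{-1}(V) ⊆ X and check whether π^{-1}(V) ∈ τ. V is open in τ_Q iff π^{-1}(V) ∈ τ.
  V = {}: π^{-1}(V) = ∅ ∈ τ ✓.
  V = {[β]}: π^{-1}(V) = {β} ∉ τ ✗.
  V = {[γ]}: π^{-1}(V) = {γ} ∈ τ ✓.
  V = {[β], [γ]}: π^{-1}(V) = {β, γ} ∈ τ ✓.
  V = {[δ]}: π^{-1}(V) = {δ} ∉ τ ✗.
  V = {[β], [δ]}: π^{-1}(V) = {β, δ} ∉ τ ✗.
  V = {[γ], [δ]}: π^{-1}(V) = {γ, δ} ∉ τ ✗.
  V = {[β], [γ], [δ]}: π^{-1}(V) = {β, γ, δ} ∉ τ ✗.
  V = {[ε=ζ]}: π^{-1}(V) = {ε, ζ} ∉ τ ✗.
  V = {[β], [ε=ζ]}: π^{-1}(V) = {β, ε, ζ} ∉ τ ✗.
  V = {[γ], [ε=ζ]}: π^{-1}(V) = {γ, ε, ζ} ∉ τ ✗.
  V = {[β], [γ], [ε=ζ]}: π^{-1}(V) = {β, γ, ε, ζ} ∉ τ ✗.
  V = {[δ], [ε=ζ]}: π^{-1}(V) = {δ, ε, ζ} ∈ τ ✓.
  V = {[β], [δ], [ε=ζ]}: π^{-1}(V) = {β, δ, ε, ζ} ∉ τ ✗.
  V = {[γ], [δ], [ε=ζ]}: π^{-1}(V) = {γ, δ, ε, ζ} ∈ τ ✓.
  V = {[β], [γ], [δ], [ε=ζ]}: π^{-1}(V) = {β, γ, δ, ε, ζ} ∈ τ ✓.
Open sets in the quotient: τ_Q = {{}, {[γ]}, {[β], [γ]}, {[δ], [ε=ζ]}, {[γ], [δ], [ε=ζ]}, {[β], [γ], [δ], [ε=ζ]}} (6 elements).


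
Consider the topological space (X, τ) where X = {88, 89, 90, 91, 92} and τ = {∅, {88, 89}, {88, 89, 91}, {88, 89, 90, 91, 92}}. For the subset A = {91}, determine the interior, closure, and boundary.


int(A) = ∅, cl(A) = {90, 91, 92}, ∂A = {90, 91, 92}.

Closed sets in (X, τ) are complements of opens:
  closed(X, τ) = {∅, {90, 92}, {90, 91, 92}, {88, 89, 90, 91, 92}}.
int(A) = ⋃ {U ∈ τ : U ⊆ A}. Opens contained in A: ∅.
Taking the union of these: int(A) = ∅.
cl(A) = ⋂ {C closed : A ⊆ C}. Closed sets containing A: {90, 91, 92}, {88, 89, 90, 91, 92}.
Intersecting these: cl(A) = {90, 91, 92}.
∂A = cl(A) ∖ int(A) = {90, 91, 92} ∖ ∅ = {90, 91, 92}.


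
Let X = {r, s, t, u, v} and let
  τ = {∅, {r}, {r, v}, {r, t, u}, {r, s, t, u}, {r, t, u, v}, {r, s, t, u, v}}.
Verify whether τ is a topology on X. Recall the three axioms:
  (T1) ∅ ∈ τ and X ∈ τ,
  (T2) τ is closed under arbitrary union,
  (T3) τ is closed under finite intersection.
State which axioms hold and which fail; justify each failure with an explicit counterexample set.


τ IS a topology on X.

Axiom (T1): ∅ ∈ τ? Yes; X ∈ τ? Yes.
Axiom (T2/T3): check pairwise unions and intersections of members of τ.
All pairwise intersections and unions checked — each lies in τ. Therefore τ satisfies (T1), (T2), (T3): it IS a topology on X.


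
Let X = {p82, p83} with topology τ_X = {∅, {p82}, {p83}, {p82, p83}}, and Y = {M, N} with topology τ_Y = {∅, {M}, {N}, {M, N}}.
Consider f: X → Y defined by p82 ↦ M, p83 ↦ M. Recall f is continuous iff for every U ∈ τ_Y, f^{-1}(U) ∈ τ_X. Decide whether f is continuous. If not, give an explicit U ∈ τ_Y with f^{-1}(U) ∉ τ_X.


f IS continuous.

Compute f^{-1}(U) for each U ∈ τ_Y:
  U = ∅: f^{-1}(U) = ∅ ∈ τ_X ✓.
  U = {M}: f^{-1}(U) = {p82, p83} ∈ τ_X ✓.
  U = {N}: f^{-1}(U) = ∅ ∈ τ_X ✓.
  U = {M, N}: f^{-1}(U) = {p82, p83} ∈ τ_X ✓.
Every preimage lies in τ_X, so f IS continuous.


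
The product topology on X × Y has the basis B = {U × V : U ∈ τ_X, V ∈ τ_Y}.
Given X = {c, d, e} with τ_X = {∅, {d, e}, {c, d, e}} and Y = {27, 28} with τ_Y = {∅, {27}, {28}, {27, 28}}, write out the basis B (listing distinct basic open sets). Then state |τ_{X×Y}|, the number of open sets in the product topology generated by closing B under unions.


Basis B = {∅ × ∅, {d, e} × {27}, {d, e} × {28}, {c, d, e} × {27}, {c, d, e} × {28}, {d, e} × {27, 28}, {c, d, e} × {27, 28}}; |τ_{X×Y}| = 9.

Enumerate products U × V with U ∈ τ_X, V ∈ τ_Y (deduplicated):
  ∅ × ∅ = {} (∅)
  {d, e} × {27} = {(d,27), (e,27)}
  {d, e} × {28} = {(d,28), (e,28)}
  {c, d, e} × {27} = {(c,27), (d,27), (e,27)}
  {c, d, e} × {28} = {(c,28), (d,28), (e,28)}
  {d, e} × {27, 28} = {(d,27), (d,28), (e,27), (e,28)}
  {c, d, e} × {27, 28} = {(c,27), (c,28), (d,27), (d,28), (e,27), (e,28)}
These 7 distinct sets form the basis B.
Close under arbitrary unions to get τ_{X×Y}; counting gives |τ_{X×Y}| = 9.


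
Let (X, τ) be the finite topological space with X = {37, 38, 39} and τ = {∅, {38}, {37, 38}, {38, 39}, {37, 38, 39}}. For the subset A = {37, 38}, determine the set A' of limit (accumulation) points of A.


A' = {37, 39}

For each x ∈ X, list the open sets U ∈ τ with x ∈ U, then check whether U ∩ (A ∖ {x}) ≠ ∅ for every such U.
  x = 37: opens ∋ x are {37, 38}, {37, 38, 39}; each meets A ∖ {37}, so x IS a limit point.
  x = 38: open {38} ∋ x has {38} ∩ (A ∖ {38}) = ∅, so x is NOT a limit point.
  x = 39: opens ∋ x are {38, 39}, {37, 38, 39}; each meets A ∖ {39}, so x IS a limit point.
Collecting: A' = {37, 39}.


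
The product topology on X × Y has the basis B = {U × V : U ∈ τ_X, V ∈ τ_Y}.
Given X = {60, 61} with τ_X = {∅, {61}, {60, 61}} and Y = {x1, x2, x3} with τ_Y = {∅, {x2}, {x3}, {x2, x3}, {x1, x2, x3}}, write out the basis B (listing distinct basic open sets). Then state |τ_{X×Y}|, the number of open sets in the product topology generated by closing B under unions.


Basis B = {∅ × ∅, {61} × {x2}, {61} × {x3}, {60, 61} × {x2}, {60, 61} × {x3}, {61} × {x2, x3}, {61} × {x1, x2, x3}, {60, 61} × {x2, x3}, {60, 61} × {x1, x2, x3}}; |τ_{X×Y}| = 14.

Enumerate products U × V with U ∈ τ_X, V ∈ τ_Y (deduplicated):
  ∅ × ∅ = {} (∅)
  {61} × {x2} = {(61,x2)}
  {61} × {x3} = {(61,x3)}
  {60, 61} × {x2} = {(60,x2), (61,x2)}
  {60, 61} × {x3} = {(60,x3), (61,x3)}
  {61} × {x2, x3} = {(61,x2), (61,x3)}
  {61} × {x1, x2, x3} = {(61,x1), (61,x2), (61,x3)}
  {60, 61} × {x2, x3} = {(60,x2), (60,x3), (61,x2), (61,x3)}
  {60, 61} × {x1, x2, x3} = {(60,x1), (60,x2), (60,x3), (61,x1), (61,x2), (61,x3)}
These 9 distinct sets form the basis B.
Close under arbitrary unions to get τ_{X×Y}; counting gives |τ_{X×Y}| = 14.


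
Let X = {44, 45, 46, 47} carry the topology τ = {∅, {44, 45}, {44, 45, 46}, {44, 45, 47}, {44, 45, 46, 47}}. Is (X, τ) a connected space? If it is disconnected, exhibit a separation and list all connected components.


(X, τ) is connected.

Find clopen sets (U ∈ τ with X ∖ U ∈ τ):
  U = ∅, X ∖ U = {44, 45, 46, 47} — both open, so U is clopen.
  U = {44, 45, 46, 47}, X ∖ U = ∅ — both open, so U is clopen.
Only trivial clopens (∅ and X) exist, so (X, τ) is connected.
Compute connected components by grouping points that agree on all clopens:
  component: {44, 45, 46, 47}
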